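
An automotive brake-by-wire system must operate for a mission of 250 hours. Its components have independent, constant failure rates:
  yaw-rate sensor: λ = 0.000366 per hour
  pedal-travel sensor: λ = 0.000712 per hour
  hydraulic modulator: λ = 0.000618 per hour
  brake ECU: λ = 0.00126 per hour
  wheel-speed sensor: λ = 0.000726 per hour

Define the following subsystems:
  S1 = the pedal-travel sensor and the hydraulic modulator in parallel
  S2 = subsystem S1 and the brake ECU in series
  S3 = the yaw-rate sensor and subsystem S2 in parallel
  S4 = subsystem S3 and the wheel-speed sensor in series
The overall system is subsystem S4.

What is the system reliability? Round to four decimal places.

0.8131

R(yaw-rate sensor) = exp(−0.000366 × 250) = 0.912561
R(pedal-travel sensor) = exp(−0.000712 × 250) = 0.836942
R(hydraulic modulator) = exp(−0.000618 × 250) = 0.856843
R(brake ECU) = exp(−0.00126 × 250) = 0.729789
R(wheel-speed sensor) = exp(−0.000726 × 250) = 0.834018
Parallel (pedal-travel sensor and hydraulic modulator): 1 − (1 − 0.836942)(1 − 0.856843) = 0.976657
Series ([0.976657] and brake ECU): 0.976657 × 0.729789 = 0.712754
Parallel (yaw-rate sensor and [0.712754]): 1 − (1 − 0.912561)(1 − 0.712754) = 0.974883
Series ([0.974883] and wheel-speed sensor): 0.974883 × 0.834018 = 0.8131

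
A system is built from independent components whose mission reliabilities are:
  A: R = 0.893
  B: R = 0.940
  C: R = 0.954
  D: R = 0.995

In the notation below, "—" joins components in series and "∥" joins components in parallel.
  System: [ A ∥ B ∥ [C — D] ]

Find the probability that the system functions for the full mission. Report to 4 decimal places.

Series (C and D): 0.954000 × 0.995000 = 0.949230
Parallel (A, B, and [0.949230]): 1 − (1 − 0.893000)(1 − 0.940000)(1 − 0.949230) = 0.9997

0.9997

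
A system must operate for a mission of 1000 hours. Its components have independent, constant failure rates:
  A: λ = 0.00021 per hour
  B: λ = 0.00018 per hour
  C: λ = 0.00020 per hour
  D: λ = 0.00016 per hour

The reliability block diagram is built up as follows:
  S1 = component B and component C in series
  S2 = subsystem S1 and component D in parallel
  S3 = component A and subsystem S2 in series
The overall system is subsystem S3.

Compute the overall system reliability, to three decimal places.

R(A) = exp(−0.00021 × 1000) = 0.81058
R(B) = exp(−0.00018 × 1000) = 0.83527
R(C) = exp(−0.00020 × 1000) = 0.81873
R(D) = exp(−0.00016 × 1000) = 0.85214
Series (B and C): 0.83527 × 0.81873 = 0.68386
Parallel ([0.68386] and D): 1 − (1 − 0.68386)(1 − 0.85214) = 0.95326
Series (A and [0.95326]): 0.81058 × 0.95326 = 0.773

0.773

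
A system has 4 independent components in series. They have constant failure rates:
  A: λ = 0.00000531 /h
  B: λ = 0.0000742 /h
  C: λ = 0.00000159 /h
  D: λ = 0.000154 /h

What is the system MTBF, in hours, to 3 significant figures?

4250

Series of exponential components: λ_sys = Σ λ_i
λ_sys = 0.00000531 + 0.0000742 + 0.00000159 + 0.000154 = 2.3510e-04 /h
MTBF = 1 / λ_sys = 4250 h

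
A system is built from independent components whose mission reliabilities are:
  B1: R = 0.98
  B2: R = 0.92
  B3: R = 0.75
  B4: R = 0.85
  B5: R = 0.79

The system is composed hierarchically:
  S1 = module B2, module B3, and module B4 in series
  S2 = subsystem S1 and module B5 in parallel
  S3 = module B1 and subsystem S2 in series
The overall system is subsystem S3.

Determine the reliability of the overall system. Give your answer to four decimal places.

0.8949

Series (B2, B3, and B4): 0.920000 × 0.750000 × 0.850000 = 0.586500
Parallel ([0.586500] and B5): 1 − (1 − 0.586500)(1 − 0.790000) = 0.913165
Series (B1 and [0.913165]): 0.980000 × 0.913165 = 0.8949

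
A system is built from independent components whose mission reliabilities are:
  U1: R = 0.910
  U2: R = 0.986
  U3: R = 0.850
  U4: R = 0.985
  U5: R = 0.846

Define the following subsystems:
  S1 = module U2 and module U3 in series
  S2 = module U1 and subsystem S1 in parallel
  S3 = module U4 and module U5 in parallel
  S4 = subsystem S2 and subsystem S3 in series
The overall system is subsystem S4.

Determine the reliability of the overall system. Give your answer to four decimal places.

0.9832

Series (U2 and U3): 0.986000 × 0.850000 = 0.838100
Parallel (U1 and [0.838100]): 1 − (1 − 0.910000)(1 − 0.838100) = 0.985429
Parallel (U4 and U5): 1 − (1 − 0.985000)(1 − 0.846000) = 0.997690
Series ([0.985429] and [0.997690]): 0.985429 × 0.997690 = 0.9832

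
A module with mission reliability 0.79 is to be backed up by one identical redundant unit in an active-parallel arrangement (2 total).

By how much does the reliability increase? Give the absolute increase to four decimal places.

R_before = 0.79
R_after = 1 − (1 − 0.79)^2 = 0.9559
ΔR = 0.9559 − 0.79 = 0.1659

0.1659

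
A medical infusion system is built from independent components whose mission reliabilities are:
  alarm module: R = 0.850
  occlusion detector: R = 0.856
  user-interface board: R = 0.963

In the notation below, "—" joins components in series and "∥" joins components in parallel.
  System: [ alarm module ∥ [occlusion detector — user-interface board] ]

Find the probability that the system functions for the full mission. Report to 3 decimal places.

0.974

Series (occlusion detector and user-interface board): 0.85600 × 0.96300 = 0.82433
Parallel (alarm module and [0.82433]): 1 − (1 − 0.85000)(1 − 0.82433) = 0.974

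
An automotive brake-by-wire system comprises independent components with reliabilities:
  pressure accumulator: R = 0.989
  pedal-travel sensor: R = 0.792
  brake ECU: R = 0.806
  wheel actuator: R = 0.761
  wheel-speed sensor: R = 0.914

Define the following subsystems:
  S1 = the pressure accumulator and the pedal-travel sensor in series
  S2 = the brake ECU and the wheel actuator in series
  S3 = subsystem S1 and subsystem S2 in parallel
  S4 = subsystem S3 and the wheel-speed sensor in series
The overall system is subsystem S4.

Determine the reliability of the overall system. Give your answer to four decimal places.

0.8374

Series (pressure accumulator and pedal-travel sensor): 0.989000 × 0.792000 = 0.783288
Series (brake ECU and wheel actuator): 0.806000 × 0.761000 = 0.613366
Parallel ([0.783288] and [0.613366]): 1 − (1 − 0.783288)(1 − 0.613366) = 0.916212
Series ([0.916212] and wheel-speed sensor): 0.916212 × 0.914000 = 0.8374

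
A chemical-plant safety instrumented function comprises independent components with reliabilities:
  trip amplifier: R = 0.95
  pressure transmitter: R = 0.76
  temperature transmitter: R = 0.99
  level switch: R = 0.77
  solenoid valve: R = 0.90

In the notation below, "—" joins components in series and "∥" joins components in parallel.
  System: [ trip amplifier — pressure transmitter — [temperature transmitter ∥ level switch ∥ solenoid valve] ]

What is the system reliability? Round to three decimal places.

0.722

Parallel (temperature transmitter, level switch, and solenoid valve): 1 − (1 − 0.99000)(1 − 0.77000)(1 − 0.90000) = 0.99977
Series (trip amplifier, pressure transmitter, and [0.99977]): 0.95000 × 0.76000 × 0.99977 = 0.722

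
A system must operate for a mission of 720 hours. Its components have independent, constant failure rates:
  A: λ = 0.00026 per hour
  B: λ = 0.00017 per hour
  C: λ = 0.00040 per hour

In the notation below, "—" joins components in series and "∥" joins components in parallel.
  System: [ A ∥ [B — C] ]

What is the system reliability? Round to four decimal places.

R(A) = exp(−0.00026 × 720) = 0.829278
R(B) = exp(−0.00017 × 720) = 0.884794
R(C) = exp(−0.00040 × 720) = 0.749762
Series (B and C): 0.884794 × 0.749762 = 0.663385
Parallel (A and [0.663385]): 1 − (1 − 0.829278)(1 − 0.663385) = 0.9425

0.9425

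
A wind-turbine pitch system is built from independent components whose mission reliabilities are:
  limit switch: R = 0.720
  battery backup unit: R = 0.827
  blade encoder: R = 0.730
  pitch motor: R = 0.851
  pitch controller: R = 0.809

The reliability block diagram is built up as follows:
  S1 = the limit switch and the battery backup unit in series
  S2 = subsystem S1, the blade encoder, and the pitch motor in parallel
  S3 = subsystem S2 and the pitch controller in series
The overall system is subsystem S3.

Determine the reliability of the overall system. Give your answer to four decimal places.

Series (limit switch and battery backup unit): 0.720000 × 0.827000 = 0.595440
Parallel ([0.595440], blade encoder, and pitch motor): 1 − (1 − 0.595440)(1 − 0.730000)(1 − 0.851000) = 0.983725
Series ([0.983725] and pitch controller): 0.983725 × 0.809000 = 0.7958

0.7958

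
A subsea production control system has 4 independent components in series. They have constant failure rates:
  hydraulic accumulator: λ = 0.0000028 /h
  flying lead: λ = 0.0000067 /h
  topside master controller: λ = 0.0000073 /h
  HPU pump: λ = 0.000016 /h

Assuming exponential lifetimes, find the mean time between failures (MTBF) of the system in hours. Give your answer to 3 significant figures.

Series of exponential components: λ_sys = Σ λ_i
λ_sys = 0.0000028 + 0.0000067 + 0.0000073 + 0.000016 = 3.2800e-05 /h
MTBF = 1 / λ_sys = 30500 h

30500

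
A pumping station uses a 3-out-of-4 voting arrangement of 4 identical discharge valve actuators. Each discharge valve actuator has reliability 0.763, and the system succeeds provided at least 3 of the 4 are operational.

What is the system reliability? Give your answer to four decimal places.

0.7600

R = Σ_{i=3}^{4} C(4,i) p^i (1−p)^{4−i} with p = 0.763
C(4,3)·0.763^3·0.237^1 = 0.421097
C(4,4)·0.763^4·0.237^0 = 0.338921
Sum = 0.7600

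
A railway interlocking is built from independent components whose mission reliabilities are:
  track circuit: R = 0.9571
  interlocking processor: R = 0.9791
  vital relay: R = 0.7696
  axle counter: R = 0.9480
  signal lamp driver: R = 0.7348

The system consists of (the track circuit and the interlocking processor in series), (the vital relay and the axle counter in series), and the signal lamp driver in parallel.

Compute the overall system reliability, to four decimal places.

0.9955

Series (track circuit and interlocking processor): 0.957100 × 0.979100 = 0.937097
Series (vital relay and axle counter): 0.769600 × 0.948000 = 0.729581
Parallel ([0.937097], [0.729581], and signal lamp driver): 1 − (1 − 0.937097)(1 − 0.729581)(1 − 0.734800) = 0.9955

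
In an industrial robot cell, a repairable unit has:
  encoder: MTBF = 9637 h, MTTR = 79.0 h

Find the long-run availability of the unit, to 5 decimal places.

0.99187

A(encoder) = MTBF/(MTBF+MTTR) = 9637/(9637+79.0) = 0.99187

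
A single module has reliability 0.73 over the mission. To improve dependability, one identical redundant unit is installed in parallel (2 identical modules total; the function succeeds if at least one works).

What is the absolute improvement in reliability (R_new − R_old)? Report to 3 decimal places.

0.197

R_before = 0.73
R_after = 1 − (1 − 0.73)^2 = 0.927
ΔR = 0.927 − 0.73 = 0.197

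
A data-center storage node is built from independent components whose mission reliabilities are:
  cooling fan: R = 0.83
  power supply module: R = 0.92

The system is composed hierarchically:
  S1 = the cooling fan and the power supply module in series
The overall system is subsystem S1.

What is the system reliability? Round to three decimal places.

Series (cooling fan and power supply module): 0.83000 × 0.92000 = 0.764

0.764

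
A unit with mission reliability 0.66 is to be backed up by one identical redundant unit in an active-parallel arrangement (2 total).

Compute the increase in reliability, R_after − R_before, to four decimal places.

R_before = 0.66
R_after = 1 − (1 − 0.66)^2 = 0.8844
ΔR = 0.8844 − 0.66 = 0.2244

0.2244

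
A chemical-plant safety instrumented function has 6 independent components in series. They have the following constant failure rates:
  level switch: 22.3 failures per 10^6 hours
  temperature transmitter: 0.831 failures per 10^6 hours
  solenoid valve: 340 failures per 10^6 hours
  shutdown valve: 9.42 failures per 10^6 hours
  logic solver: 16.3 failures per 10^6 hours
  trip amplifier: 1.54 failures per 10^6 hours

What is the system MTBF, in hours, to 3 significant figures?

2560

Series of exponential components: λ_sys = Σ λ_i
λ_sys = 0.0000223 + 0.000000831 + 0.000340 + 0.00000942 + 0.0000163 + 0.00000154 = 3.9039e-04 /h
MTBF = 1 / λ_sys = 2560 h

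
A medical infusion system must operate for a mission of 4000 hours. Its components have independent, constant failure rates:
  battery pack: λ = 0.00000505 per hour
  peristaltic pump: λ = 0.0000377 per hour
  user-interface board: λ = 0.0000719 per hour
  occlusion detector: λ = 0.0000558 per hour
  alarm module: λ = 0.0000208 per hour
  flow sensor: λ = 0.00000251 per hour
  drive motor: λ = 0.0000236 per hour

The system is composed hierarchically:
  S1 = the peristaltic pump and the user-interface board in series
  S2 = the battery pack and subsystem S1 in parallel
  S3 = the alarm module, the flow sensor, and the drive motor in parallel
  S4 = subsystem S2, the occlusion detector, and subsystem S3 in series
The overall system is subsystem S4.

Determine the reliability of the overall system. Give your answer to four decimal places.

R(battery pack) = exp(−0.00000505 × 4000) = 0.980003
R(peristaltic pump) = exp(−0.0000377 × 4000) = 0.860020
R(user-interface board) = exp(−0.0000719 × 4000) = 0.750062
R(occlusion detector) = exp(−0.0000558 × 4000) = 0.799955
R(alarm module) = exp(−0.0000208 × 4000) = 0.920167
R(flow sensor) = exp(−0.00000251 × 4000) = 0.990010
R(drive motor) = exp(−0.0000236 × 4000) = 0.909919
Series (peristaltic pump and user-interface board): 0.860020 × 0.750062 = 0.645068
Parallel (battery pack and [0.645068]): 1 − (1 − 0.980003)(1 − 0.645068) = 0.992902
Parallel (alarm module, flow sensor, and drive motor): 1 − (1 − 0.920167)(1 − 0.990010)(1 − 0.909919) = 0.999928
Series ([0.992902], occlusion detector, and [0.999928]): 0.992902 × 0.799955 × 0.999928 = 0.7942

0.7942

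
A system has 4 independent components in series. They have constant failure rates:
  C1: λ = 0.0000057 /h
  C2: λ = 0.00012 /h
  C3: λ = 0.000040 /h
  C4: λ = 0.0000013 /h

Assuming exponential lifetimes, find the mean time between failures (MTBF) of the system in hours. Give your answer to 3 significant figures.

5990

Series of exponential components: λ_sys = Σ λ_i
λ_sys = 0.0000057 + 0.00012 + 0.000040 + 0.0000013 = 1.6700e-04 /h
MTBF = 1 / λ_sys = 5990 h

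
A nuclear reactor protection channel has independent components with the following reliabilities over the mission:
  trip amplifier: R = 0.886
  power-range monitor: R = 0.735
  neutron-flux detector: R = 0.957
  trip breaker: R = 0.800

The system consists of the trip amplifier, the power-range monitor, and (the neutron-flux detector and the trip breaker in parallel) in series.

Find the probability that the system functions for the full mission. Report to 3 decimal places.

0.646

Parallel (neutron-flux detector and trip breaker): 1 − (1 − 0.95700)(1 − 0.80000) = 0.99140
Series (trip amplifier, power-range monitor, and [0.99140]): 0.88600 × 0.73500 × 0.99140 = 0.646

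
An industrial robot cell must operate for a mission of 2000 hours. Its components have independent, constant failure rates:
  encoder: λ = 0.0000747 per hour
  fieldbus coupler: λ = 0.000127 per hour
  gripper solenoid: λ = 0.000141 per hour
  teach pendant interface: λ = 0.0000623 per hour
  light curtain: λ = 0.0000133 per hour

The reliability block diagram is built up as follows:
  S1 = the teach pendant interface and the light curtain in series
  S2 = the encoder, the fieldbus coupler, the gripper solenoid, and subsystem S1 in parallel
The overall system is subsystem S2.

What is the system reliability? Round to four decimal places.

R(encoder) = exp(−0.0000747 × 2000) = 0.861225
R(fieldbus coupler) = exp(−0.000127 × 2000) = 0.775692
R(gripper solenoid) = exp(−0.000141 × 2000) = 0.754274
R(teach pendant interface) = exp(−0.0000623 × 2000) = 0.882850
R(light curtain) = exp(−0.0000133 × 2000) = 0.973751
Series (teach pendant interface and light curtain): 0.882850 × 0.973751 = 0.859676
Parallel (encoder, fieldbus coupler, gripper solenoid, and [0.859676]): 1 − (1 − 0.861225)(1 − 0.775692)(1 − 0.754274)(1 − 0.859676) = 0.9989

0.9989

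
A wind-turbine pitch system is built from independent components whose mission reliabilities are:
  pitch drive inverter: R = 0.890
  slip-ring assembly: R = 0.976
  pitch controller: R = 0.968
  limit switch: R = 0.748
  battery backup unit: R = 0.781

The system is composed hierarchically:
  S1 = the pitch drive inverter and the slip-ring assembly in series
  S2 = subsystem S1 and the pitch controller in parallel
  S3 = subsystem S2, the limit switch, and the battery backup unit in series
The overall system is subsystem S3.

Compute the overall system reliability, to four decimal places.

Series (pitch drive inverter and slip-ring assembly): 0.890000 × 0.976000 = 0.868640
Parallel ([0.868640] and pitch controller): 1 − (1 − 0.868640)(1 − 0.968000) = 0.995796
Series ([0.995796], limit switch, and battery backup unit): 0.995796 × 0.748000 × 0.781000 = 0.5817

0.5817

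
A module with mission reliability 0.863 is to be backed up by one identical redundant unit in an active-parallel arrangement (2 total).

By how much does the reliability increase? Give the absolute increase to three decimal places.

0.118

R_before = 0.863
R_after = 1 − (1 − 0.863)^2 = 0.981
ΔR = 0.981 − 0.863 = 0.118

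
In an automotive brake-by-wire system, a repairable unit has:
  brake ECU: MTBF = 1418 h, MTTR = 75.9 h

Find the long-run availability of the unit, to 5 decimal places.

A(brake ECU) = MTBF/(MTBF+MTTR) = 1418/(1418+75.9) = 0.94919

0.94919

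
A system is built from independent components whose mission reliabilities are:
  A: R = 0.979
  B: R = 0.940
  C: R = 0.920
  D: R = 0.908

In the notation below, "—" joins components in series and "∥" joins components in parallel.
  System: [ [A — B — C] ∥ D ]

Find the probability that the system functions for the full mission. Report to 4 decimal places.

Series (A, B, and C): 0.979000 × 0.940000 × 0.920000 = 0.846639
Parallel ([0.846639] and D): 1 − (1 − 0.846639)(1 − 0.908000) = 0.9859

0.9859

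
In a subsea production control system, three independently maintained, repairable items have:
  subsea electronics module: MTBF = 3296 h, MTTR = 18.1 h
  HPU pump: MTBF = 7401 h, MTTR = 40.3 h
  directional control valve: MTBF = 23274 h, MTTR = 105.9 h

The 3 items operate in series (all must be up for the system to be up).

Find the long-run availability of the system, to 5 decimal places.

0.98467

A(subsea electronics module) = MTBF/(MTBF+MTTR) = 3296/(3296+18.1) = 0.994538
A(HPU pump) = MTBF/(MTBF+MTTR) = 7401/(7401+40.3) = 0.994584
A(directional control valve) = MTBF/(MTBF+MTTR) = 23274/(23274+105.9) = 0.995470
Series availability: 0.994538 × 0.994584 × 0.995470 = 0.98467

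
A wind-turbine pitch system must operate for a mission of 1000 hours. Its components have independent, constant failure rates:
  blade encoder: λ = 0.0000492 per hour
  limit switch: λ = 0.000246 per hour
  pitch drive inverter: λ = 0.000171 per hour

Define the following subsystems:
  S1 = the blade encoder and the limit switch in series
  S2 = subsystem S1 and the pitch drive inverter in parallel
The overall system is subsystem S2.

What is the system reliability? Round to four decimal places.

0.9598

R(blade encoder) = exp(−0.0000492 × 1000) = 0.951991
R(limit switch) = exp(−0.000246 × 1000) = 0.781922
R(pitch drive inverter) = exp(−0.000171 × 1000) = 0.842822
Series (blade encoder and limit switch): 0.951991 × 0.781922 = 0.744383
Parallel ([0.744383] and pitch drive inverter): 1 − (1 − 0.744383)(1 − 0.842822) = 0.9598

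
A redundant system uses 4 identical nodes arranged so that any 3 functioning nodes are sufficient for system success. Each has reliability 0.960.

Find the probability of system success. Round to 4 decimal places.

R = Σ_{i=3}^{4} C(4,i) p^i (1−p)^{4−i} with p = 0.960
C(4,3)·0.960^3·0.040^1 = 0.141558
C(4,4)·0.960^4·0.040^0 = 0.849347
Sum = 0.9909

0.9909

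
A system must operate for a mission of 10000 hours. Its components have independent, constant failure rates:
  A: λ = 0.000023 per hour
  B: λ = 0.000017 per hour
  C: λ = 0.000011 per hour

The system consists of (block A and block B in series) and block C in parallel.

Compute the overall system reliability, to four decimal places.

0.9657

R(A) = exp(−0.000023 × 10000) = 0.794534
R(B) = exp(−0.000017 × 10000) = 0.843665
R(C) = exp(−0.000011 × 10000) = 0.895834
Series (A and B): 0.794534 × 0.843665 = 0.670321
Parallel ([0.670321] and C): 1 − (1 − 0.670321)(1 − 0.895834) = 0.9657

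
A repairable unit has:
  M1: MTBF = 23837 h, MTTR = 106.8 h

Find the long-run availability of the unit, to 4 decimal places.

0.9955

A(M1) = MTBF/(MTBF+MTTR) = 23837/(23837+106.8) = 0.9955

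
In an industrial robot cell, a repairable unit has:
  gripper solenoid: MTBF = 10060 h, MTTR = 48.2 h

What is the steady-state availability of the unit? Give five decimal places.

A(gripper solenoid) = MTBF/(MTBF+MTTR) = 10060/(10060+48.2) = 0.99523

0.99523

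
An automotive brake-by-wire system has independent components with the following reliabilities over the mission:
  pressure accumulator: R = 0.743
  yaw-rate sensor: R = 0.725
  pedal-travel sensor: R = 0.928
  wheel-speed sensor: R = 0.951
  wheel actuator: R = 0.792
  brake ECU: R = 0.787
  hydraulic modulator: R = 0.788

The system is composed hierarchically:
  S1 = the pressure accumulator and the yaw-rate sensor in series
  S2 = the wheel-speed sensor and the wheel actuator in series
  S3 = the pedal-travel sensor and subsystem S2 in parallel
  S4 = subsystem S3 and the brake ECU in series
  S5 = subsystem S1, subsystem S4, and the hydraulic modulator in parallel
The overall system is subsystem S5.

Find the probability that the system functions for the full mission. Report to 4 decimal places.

Series (pressure accumulator and yaw-rate sensor): 0.743000 × 0.725000 = 0.538675
Series (wheel-speed sensor and wheel actuator): 0.951000 × 0.792000 = 0.753192
Parallel (pedal-travel sensor and [0.753192]): 1 − (1 − 0.928000)(1 − 0.753192) = 0.982230
Series ([0.982230] and brake ECU): 0.982230 × 0.787000 = 0.773015
Parallel ([0.538675], [0.773015], and hydraulic modulator): 1 − (1 − 0.538675)(1 − 0.773015)(1 − 0.788000) = 0.9778

0.9778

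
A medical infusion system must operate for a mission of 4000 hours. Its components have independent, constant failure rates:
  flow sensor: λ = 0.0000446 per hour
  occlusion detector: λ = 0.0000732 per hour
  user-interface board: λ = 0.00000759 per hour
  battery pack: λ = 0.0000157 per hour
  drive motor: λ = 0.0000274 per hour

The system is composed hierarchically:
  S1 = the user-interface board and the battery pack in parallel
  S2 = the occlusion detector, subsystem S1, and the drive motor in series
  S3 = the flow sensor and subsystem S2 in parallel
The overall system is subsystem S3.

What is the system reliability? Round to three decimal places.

R(flow sensor) = exp(−0.0000446 × 4000) = 0.83661
R(occlusion detector) = exp(−0.0000732 × 4000) = 0.74617
R(user-interface board) = exp(−0.00000759 × 4000) = 0.97010
R(battery pack) = exp(−0.0000157 × 4000) = 0.93913
R(drive motor) = exp(−0.0000274 × 4000) = 0.89619
Parallel (user-interface board and battery pack): 1 − (1 − 0.97010)(1 − 0.93913) = 0.99818
Series (occlusion detector, [0.99818], and drive motor): 0.74617 × 0.99818 × 0.89619 = 0.66749
Parallel (flow sensor and [0.66749]): 1 − (1 − 0.83661)(1 − 0.66749) = 0.946

0.946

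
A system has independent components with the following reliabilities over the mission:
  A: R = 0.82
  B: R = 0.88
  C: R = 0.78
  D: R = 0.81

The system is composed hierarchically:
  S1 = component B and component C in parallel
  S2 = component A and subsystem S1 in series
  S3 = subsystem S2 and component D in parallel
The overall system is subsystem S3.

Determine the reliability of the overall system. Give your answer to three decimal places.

0.962

Parallel (B and C): 1 − (1 − 0.88000)(1 − 0.78000) = 0.97360
Series (A and [0.97360]): 0.82000 × 0.97360 = 0.79835
Parallel ([0.79835] and D): 1 − (1 − 0.79835)(1 − 0.81000) = 0.962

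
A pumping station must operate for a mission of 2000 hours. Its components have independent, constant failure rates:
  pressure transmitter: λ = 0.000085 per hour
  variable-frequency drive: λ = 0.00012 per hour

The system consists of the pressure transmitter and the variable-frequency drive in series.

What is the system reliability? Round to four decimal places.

0.6637

R(pressure transmitter) = exp(−0.000085 × 2000) = 0.843665
R(variable-frequency drive) = exp(−0.00012 × 2000) = 0.786628
Series (pressure transmitter and variable-frequency drive): 0.843665 × 0.786628 = 0.6637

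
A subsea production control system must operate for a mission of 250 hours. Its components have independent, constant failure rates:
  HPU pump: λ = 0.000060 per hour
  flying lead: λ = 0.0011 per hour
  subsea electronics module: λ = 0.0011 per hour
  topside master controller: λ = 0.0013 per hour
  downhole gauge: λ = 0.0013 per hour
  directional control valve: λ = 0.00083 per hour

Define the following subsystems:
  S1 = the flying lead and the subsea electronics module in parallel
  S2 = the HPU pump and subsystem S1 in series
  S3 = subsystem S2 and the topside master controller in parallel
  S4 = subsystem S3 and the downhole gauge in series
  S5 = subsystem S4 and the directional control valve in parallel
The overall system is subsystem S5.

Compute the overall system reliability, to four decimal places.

0.9453

R(HPU pump) = exp(−0.000060 × 250) = 0.985112
R(flying lead) = exp(−0.0011 × 250) = 0.759572
R(subsea electronics module) = exp(−0.0011 × 250) = 0.759572
R(topside master controller) = exp(−0.0013 × 250) = 0.722527
R(downhole gauge) = exp(−0.0013 × 250) = 0.722527
R(directional control valve) = exp(−0.00083 × 250) = 0.812613
Parallel (flying lead and subsea electronics module): 1 − (1 − 0.759572)(1 − 0.759572) = 0.942194
Series (HPU pump and [0.942194]): 0.985112 × 0.942194 = 0.928167
Parallel ([0.928167] and topside master controller): 1 − (1 − 0.928167)(1 − 0.722527) = 0.980068
Series ([0.980068] and downhole gauge): 0.980068 × 0.722527 = 0.708126
Parallel ([0.708126] and directional control valve): 1 − (1 − 0.708126)(1 − 0.812613) = 0.9453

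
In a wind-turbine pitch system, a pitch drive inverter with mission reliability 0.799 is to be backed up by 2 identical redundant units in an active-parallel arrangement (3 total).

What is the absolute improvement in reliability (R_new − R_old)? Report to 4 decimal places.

0.1929

R_before = 0.799
R_after = 1 − (1 − 0.799)^3 = 0.9919
ΔR = 0.9919 − 0.799 = 0.1929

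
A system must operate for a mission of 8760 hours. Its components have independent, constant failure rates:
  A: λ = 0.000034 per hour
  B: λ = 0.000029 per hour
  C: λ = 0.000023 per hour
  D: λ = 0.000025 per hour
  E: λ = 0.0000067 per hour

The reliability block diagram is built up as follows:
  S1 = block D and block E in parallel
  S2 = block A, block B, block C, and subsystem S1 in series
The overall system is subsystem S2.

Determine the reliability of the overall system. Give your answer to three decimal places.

R(A) = exp(−0.000034 × 8760) = 0.74242
R(B) = exp(−0.000029 × 8760) = 0.77566
R(C) = exp(−0.000023 × 8760) = 0.81752
R(D) = exp(−0.000025 × 8760) = 0.80332
R(E) = exp(−0.0000067 × 8760) = 0.94300
Parallel (D and E): 1 − (1 − 0.80332)(1 − 0.94300) = 0.98879
Series (A, B, C, and [0.98879]): 0.74242 × 0.77566 × 0.81752 × 0.98879 = 0.466

0.466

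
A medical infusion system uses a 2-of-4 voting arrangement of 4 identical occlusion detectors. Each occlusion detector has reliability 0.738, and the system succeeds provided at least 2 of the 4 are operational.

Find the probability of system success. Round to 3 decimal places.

R = Σ_{i=2}^{4} C(4,i) p^i (1−p)^{4−i} with p = 0.738
C(4,2)·0.738^2·0.262^2 = 0.22432
C(4,3)·0.738^3·0.262^1 = 0.42124
C(4,4)·0.738^4·0.262^0 = 0.29664
Sum = 0.942

0.942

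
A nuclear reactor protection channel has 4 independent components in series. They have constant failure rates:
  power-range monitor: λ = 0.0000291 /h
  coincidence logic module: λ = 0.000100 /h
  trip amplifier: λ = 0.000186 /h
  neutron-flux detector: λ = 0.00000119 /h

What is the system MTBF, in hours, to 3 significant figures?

3160

Series of exponential components: λ_sys = Σ λ_i
λ_sys = 0.0000291 + 0.000100 + 0.000186 + 0.00000119 = 3.1629e-04 /h
MTBF = 1 / λ_sys = 3160 h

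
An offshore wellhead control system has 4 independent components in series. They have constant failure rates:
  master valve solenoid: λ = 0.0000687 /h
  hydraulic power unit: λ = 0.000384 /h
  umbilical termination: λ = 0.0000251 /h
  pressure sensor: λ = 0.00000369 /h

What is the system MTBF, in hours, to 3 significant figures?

Series of exponential components: λ_sys = Σ λ_i
λ_sys = 0.0000687 + 0.000384 + 0.0000251 + 0.00000369 = 4.8149e-04 /h
MTBF = 1 / λ_sys = 2080 h

2080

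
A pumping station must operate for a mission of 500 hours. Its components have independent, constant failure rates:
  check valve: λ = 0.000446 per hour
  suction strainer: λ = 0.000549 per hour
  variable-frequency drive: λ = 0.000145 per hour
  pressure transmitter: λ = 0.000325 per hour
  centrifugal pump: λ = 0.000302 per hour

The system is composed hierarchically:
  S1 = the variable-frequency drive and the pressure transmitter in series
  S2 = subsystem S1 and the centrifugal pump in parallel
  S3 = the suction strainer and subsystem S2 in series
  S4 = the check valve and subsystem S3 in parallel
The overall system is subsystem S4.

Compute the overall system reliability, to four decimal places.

0.9476

R(check valve) = exp(−0.000446 × 500) = 0.800115
R(suction strainer) = exp(−0.000549 × 500) = 0.759952
R(variable-frequency drive) = exp(−0.000145 × 500) = 0.930066
R(pressure transmitter) = exp(−0.000325 × 500) = 0.850016
R(centrifugal pump) = exp(−0.000302 × 500) = 0.859848
Series (variable-frequency drive and pressure transmitter): 0.930066 × 0.850016 = 0.790571
Parallel ([0.790571] and centrifugal pump): 1 − (1 − 0.790571)(1 − 0.859848) = 0.970648
Series (suction strainer and [0.970648]): 0.759952 × 0.970648 = 0.737646
Parallel (check valve and [0.737646]): 1 − (1 − 0.800115)(1 − 0.737646) = 0.9476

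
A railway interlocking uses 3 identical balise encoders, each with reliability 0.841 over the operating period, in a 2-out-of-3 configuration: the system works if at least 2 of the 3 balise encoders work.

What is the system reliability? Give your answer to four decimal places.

R = Σ_{i=2}^{3} C(3,i) p^i (1−p)^{3−i} with p = 0.841
C(3,2)·0.841^2·0.159^1 = 0.337373
C(3,3)·0.841^3·0.159^0 = 0.594823
Sum = 0.9322

0.9322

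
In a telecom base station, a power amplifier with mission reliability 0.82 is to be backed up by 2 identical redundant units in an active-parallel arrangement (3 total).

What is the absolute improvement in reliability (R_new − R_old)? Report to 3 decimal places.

0.174

R_before = 0.82
R_after = 1 − (1 − 0.82)^3 = 0.994
ΔR = 0.994 − 0.82 = 0.174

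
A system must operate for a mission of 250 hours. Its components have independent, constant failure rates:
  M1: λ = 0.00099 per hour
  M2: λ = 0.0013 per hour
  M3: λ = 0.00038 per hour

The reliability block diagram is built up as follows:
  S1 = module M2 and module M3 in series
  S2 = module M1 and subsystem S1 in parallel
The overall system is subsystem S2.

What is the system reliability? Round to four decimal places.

0.9248

R(M1) = exp(−0.00099 × 250) = 0.780750
R(M2) = exp(−0.0013 × 250) = 0.722527
R(M3) = exp(−0.00038 × 250) = 0.909373
Series (M2 and M3): 0.722527 × 0.909373 = 0.657047
Parallel (M1 and [0.657047]): 1 − (1 − 0.780750)(1 − 0.657047) = 0.9248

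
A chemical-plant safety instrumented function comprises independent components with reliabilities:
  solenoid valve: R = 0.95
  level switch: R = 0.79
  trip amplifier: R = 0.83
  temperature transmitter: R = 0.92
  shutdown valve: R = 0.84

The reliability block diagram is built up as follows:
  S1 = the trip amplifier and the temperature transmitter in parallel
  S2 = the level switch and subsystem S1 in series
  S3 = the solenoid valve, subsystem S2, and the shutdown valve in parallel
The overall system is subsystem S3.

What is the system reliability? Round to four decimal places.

Parallel (trip amplifier and temperature transmitter): 1 − (1 − 0.830000)(1 − 0.920000) = 0.986400
Series (level switch and [0.986400]): 0.790000 × 0.986400 = 0.779256
Parallel (solenoid valve, [0.779256], and shutdown valve): 1 − (1 − 0.950000)(1 − 0.779256)(1 − 0.840000) = 0.9982

0.9982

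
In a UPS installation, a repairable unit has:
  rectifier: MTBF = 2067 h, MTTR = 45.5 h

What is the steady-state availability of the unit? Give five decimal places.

0.97846

A(rectifier) = MTBF/(MTBF+MTTR) = 2067/(2067+45.5) = 0.97846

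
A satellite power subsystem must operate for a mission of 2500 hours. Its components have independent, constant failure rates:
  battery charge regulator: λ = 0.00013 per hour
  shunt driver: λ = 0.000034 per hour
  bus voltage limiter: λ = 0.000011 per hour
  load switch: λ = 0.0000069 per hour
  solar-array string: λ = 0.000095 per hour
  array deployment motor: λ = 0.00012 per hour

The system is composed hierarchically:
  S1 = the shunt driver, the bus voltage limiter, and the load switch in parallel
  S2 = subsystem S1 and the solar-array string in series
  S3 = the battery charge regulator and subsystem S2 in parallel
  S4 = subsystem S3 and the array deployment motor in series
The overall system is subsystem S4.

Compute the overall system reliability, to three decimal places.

R(battery charge regulator) = exp(−0.00013 × 2500) = 0.72253
R(shunt driver) = exp(−0.000034 × 2500) = 0.91851
R(bus voltage limiter) = exp(−0.000011 × 2500) = 0.97287
R(load switch) = exp(−0.0000069 × 2500) = 0.98290
R(solar-array string) = exp(−0.000095 × 2500) = 0.78860
R(array deployment motor) = exp(−0.00012 × 2500) = 0.74082
Parallel (shunt driver, bus voltage limiter, and load switch): 1 − (1 − 0.91851)(1 − 0.97287)(1 − 0.98290) = 0.99996
Series ([0.99996] and solar-array string): 0.99996 × 0.78860 = 0.78857
Parallel (battery charge regulator and [0.78857]): 1 − (1 − 0.72253)(1 − 0.78857) = 0.94133
Series ([0.94133] and array deployment motor): 0.94133 × 0.74082 = 0.697

0.697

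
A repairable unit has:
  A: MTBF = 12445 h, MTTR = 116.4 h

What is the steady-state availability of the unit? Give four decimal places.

A(A) = MTBF/(MTBF+MTTR) = 12445/(12445+116.4) = 0.9907

0.9907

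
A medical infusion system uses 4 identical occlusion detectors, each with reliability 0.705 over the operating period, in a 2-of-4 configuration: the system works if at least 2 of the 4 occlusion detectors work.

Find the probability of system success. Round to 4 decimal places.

0.9200

R = Σ_{i=2}^{4} C(4,i) p^i (1−p)^{4−i} with p = 0.705
C(4,2)·0.705^2·0.295^2 = 0.259522
C(4,3)·0.705^3·0.295^1 = 0.413475
C(4,4)·0.705^4·0.295^0 = 0.247034
Sum = 0.9200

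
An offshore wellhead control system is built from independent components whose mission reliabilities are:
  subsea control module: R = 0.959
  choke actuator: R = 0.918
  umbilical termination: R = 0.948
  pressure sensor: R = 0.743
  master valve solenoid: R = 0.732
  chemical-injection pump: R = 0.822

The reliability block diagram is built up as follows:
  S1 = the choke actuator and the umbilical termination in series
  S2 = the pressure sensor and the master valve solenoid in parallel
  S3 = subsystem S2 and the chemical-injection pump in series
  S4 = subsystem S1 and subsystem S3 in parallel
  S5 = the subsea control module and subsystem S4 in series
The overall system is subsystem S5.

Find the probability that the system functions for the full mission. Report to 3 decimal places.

Series (choke actuator and umbilical termination): 0.91800 × 0.94800 = 0.87026
Parallel (pressure sensor and master valve solenoid): 1 − (1 − 0.74300)(1 − 0.73200) = 0.93112
Series ([0.93112] and chemical-injection pump): 0.93112 × 0.82200 = 0.76538
Parallel ([0.87026] and [0.76538]): 1 − (1 − 0.87026)(1 − 0.76538) = 0.96956
Series (subsea control module and [0.96956]): 0.95900 × 0.96956 = 0.930

0.930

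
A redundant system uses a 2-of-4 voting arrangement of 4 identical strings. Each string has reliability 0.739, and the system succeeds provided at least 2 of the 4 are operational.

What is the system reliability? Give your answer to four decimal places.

0.9428

R = Σ_{i=2}^{4} C(4,i) p^i (1−p)^{4−i} with p = 0.739
C(4,2)·0.739^2·0.261^2 = 0.223214
C(4,3)·0.739^3·0.261^1 = 0.421341
C(4,4)·0.739^4·0.261^0 = 0.298248
Sum = 0.9428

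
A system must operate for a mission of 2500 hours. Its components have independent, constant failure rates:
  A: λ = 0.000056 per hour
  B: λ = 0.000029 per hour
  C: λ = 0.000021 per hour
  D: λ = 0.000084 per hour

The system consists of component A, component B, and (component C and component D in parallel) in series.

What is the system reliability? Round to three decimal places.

R(A) = exp(−0.000056 × 2500) = 0.86936
R(B) = exp(−0.000029 × 2500) = 0.93007
R(C) = exp(−0.000021 × 2500) = 0.94885
R(D) = exp(−0.000084 × 2500) = 0.81058
Parallel (C and D): 1 − (1 − 0.94885)(1 − 0.81058) = 0.99031
Series (A, B, and [0.99031]): 0.86936 × 0.93007 × 0.99031 = 0.801

0.801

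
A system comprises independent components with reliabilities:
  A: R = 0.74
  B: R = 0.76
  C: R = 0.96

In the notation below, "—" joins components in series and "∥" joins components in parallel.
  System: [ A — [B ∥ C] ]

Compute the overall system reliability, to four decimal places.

0.7329

Parallel (B and C): 1 − (1 − 0.760000)(1 − 0.960000) = 0.990400
Series (A and [0.990400]): 0.740000 × 0.990400 = 0.7329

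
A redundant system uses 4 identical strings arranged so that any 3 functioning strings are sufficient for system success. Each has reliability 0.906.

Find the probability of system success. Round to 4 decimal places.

0.9534

R = Σ_{i=3}^{4} C(4,i) p^i (1−p)^{4−i} with p = 0.906
C(4,3)·0.906^3·0.094^1 = 0.279623
C(4,4)·0.906^4·0.094^0 = 0.673772
Sum = 0.9534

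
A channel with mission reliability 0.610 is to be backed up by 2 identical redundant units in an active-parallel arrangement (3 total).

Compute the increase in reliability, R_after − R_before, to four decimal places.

0.3307

R_before = 0.610
R_after = 1 − (1 − 0.610)^3 = 0.9407
ΔR = 0.9407 − 0.610 = 0.3307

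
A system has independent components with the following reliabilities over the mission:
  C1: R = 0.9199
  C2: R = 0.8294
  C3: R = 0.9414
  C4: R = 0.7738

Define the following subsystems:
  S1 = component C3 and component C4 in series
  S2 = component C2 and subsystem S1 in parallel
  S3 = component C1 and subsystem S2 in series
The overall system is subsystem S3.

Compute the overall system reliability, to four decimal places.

0.8773

Series (C3 and C4): 0.941400 × 0.773800 = 0.728455
Parallel (C2 and [0.728455]): 1 − (1 − 0.829400)(1 − 0.728455) = 0.953674
Series (C1 and [0.953674]): 0.919900 × 0.953674 = 0.8773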